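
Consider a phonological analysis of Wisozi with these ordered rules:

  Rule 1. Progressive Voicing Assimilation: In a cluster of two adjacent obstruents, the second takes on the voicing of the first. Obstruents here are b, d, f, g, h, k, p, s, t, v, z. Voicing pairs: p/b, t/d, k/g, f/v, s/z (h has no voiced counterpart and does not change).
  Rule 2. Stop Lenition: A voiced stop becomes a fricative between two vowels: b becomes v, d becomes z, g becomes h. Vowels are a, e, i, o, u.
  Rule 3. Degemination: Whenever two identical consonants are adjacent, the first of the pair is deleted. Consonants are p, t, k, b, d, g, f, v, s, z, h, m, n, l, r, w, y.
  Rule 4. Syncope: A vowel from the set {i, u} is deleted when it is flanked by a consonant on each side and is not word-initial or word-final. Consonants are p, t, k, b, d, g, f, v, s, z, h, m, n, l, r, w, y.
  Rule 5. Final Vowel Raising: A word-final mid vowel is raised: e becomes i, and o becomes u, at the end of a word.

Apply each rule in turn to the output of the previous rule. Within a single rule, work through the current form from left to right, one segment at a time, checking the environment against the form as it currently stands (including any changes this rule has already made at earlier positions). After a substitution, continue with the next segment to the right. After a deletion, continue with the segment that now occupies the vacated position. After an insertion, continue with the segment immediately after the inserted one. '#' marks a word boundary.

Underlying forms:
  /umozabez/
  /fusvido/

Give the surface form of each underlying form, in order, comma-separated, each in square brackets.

[umozavez], [fsfzu]

/umozabez/:
  Rule 1 Progressive Voicing Assimilation: no change — [umozabez]
  Rule 2 Stop Lenition: [umozabez] → [umozavez]
  Rule 3 Degemination: no change — [umozavez]
  Rule 4 Syncope: no change — [umozavez]
  Rule 5 Final Vowel Raising: no change — [umozavez]
/fusvido/:
  Rule 1 Progressive Voicing Assimilation: [fusvido] → [fusfido]
  Rule 2 Stop Lenition: [fusfido] → [fusfizo]
  Rule 3 Degemination: no change — [fusfizo]
  Rule 4 Syncope: [fusfizo] → [fsfzo]
  Rule 5 Final Vowel Raising: [fsfzo] → [fsfzu]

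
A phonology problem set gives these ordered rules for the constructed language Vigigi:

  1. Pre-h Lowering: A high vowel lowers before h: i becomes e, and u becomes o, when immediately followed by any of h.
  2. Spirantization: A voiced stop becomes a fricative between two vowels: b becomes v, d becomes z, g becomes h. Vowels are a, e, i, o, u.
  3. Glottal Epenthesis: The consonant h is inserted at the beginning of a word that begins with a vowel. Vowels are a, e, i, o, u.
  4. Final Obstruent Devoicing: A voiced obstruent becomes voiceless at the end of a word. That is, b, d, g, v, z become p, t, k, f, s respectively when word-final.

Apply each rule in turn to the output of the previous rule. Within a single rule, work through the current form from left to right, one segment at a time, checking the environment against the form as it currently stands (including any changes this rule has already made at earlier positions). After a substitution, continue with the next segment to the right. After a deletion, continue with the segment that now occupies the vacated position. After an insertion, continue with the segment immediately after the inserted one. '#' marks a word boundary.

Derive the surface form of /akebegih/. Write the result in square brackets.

[hakeveheh]

1 Pre-h Lowering: [akebegih] → [akebegeh]
2 Spirantization: [akebegeh] → [akeveheh]
3 Glottal Epenthesis: [akeveheh] → [hakeveheh]
4 Final Obstruent Devoicing: no change — [hakeveheh]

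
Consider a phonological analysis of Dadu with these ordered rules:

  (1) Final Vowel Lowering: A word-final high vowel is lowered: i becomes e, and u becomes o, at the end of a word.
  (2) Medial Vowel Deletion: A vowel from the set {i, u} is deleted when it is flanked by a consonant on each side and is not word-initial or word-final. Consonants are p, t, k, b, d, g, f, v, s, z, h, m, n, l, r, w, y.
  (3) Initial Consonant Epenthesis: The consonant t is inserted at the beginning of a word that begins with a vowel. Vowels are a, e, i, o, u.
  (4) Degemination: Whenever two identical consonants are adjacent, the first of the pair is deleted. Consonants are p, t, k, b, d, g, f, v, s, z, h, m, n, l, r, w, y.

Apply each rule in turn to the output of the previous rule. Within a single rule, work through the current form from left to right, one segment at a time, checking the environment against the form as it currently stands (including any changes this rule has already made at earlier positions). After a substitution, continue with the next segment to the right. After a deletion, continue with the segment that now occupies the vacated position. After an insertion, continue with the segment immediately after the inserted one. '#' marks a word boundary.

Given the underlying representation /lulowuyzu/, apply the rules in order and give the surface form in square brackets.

(1) Final Vowel Lowering: [lulowuyzu] → [lulowuyzo]
(2) Medial Vowel Deletion: [lulowuyzo] → [llowyzo]
(3) Initial Consonant Epenthesis: no change — [llowyzo]
(4) Degemination: [llowyzo] → [lowyzo]

[lowyzo]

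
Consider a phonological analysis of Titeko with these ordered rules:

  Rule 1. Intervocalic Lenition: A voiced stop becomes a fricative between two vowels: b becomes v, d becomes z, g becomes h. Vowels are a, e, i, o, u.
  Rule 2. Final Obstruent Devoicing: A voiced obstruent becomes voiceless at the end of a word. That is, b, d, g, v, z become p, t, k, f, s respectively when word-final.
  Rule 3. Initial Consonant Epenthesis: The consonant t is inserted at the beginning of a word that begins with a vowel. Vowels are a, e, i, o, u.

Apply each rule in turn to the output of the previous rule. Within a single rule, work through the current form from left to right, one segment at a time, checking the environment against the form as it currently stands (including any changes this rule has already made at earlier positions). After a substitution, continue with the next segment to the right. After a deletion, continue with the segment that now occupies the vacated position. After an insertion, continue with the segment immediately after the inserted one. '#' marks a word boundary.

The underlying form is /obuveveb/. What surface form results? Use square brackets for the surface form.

Rule 1 Intervocalic Lenition: [obuveveb] → [ovuveveb]
Rule 2 Final Obstruent Devoicing: [ovuveveb] → [ovuvevep]
Rule 3 Initial Consonant Epenthesis: [ovuvevep] → [tovuvevep]

[tovuvevep]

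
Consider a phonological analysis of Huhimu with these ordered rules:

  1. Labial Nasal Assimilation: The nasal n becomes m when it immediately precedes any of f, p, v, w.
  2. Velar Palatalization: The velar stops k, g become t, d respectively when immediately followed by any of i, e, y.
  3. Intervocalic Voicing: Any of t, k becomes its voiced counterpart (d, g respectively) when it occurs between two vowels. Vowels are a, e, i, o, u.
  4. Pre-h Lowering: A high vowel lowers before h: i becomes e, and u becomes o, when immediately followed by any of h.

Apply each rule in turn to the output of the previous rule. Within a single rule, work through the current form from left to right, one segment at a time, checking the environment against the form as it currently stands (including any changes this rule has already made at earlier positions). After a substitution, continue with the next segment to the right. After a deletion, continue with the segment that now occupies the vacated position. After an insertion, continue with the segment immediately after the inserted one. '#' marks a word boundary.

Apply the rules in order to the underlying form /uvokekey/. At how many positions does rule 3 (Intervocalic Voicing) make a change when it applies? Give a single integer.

2

1 Labial Nasal Assimilation: no change — [uvokekey]
2 Velar Palatalization: [uvokekey] → [uvotetey]
3 Intervocalic Voicing: [uvotetey] → [uvodedey]
4 Pre-h Lowering: no change — [uvodedey]
Rule 3 changed 2 position(s).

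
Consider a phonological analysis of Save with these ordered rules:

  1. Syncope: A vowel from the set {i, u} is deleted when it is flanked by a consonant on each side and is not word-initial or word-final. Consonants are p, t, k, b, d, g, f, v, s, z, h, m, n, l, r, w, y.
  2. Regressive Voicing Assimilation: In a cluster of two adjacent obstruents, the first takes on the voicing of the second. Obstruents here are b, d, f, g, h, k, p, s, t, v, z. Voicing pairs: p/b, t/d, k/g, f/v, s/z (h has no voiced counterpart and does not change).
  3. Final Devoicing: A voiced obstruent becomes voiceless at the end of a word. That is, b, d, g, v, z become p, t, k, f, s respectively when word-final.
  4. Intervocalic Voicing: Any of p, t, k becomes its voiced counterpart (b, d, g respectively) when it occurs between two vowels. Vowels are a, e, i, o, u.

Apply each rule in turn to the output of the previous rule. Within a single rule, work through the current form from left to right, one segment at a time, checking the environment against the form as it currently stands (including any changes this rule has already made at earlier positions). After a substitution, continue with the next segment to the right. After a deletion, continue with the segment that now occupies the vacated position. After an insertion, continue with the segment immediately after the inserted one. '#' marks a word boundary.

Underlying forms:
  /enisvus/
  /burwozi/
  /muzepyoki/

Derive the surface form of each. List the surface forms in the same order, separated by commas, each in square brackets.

/enisvus/:
  1 Syncope: [enisvus] → [ensvs]
  2 Regressive Voicing Assimilation: [ensvs] → [enzfs]
  3 Final Devoicing: no change — [enzfs]
  4 Intervocalic Voicing: no change — [enzfs]
/burwozi/:
  1 Syncope: [burwozi] → [brwozi]
  2 Regressive Voicing Assimilation: no change — [brwozi]
  3 Final Devoicing: no change — [brwozi]
  4 Intervocalic Voicing: no change — [brwozi]
/muzepyoki/:
  1 Syncope: [muzepyoki] → [mzepyoki]
  2 Regressive Voicing Assimilation: no change — [mzepyoki]
  3 Final Devoicing: no change — [mzepyoki]
  4 Intervocalic Voicing: [mzepyoki] → [mzepyogi]

[enzfs], [brwozi], [mzepyogi]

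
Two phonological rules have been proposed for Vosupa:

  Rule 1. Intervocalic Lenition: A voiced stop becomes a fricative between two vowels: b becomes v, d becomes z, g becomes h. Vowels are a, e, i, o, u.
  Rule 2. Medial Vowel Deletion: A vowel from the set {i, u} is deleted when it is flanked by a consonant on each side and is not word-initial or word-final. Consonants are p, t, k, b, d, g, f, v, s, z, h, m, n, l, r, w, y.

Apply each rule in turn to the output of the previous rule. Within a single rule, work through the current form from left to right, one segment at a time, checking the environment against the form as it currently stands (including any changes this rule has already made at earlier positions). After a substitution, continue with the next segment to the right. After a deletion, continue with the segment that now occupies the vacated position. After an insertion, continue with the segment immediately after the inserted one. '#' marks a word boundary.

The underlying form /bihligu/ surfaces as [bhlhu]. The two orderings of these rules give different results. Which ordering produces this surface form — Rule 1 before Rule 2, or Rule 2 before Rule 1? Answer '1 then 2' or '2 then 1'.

Order 1 then 2:
  1 Intervocalic Lenition: [bihligu] → [bihlihu]
  2 Medial Vowel Deletion: [bihlihu] → [bhlhu]
  result: [bhlhu]
Order 2 then 1:
  2 Medial Vowel Deletion: [bihligu] → [bhlgu]
  1 Intervocalic Lenition: no change — [bhlgu]
  result: [bhlgu]

1 then 2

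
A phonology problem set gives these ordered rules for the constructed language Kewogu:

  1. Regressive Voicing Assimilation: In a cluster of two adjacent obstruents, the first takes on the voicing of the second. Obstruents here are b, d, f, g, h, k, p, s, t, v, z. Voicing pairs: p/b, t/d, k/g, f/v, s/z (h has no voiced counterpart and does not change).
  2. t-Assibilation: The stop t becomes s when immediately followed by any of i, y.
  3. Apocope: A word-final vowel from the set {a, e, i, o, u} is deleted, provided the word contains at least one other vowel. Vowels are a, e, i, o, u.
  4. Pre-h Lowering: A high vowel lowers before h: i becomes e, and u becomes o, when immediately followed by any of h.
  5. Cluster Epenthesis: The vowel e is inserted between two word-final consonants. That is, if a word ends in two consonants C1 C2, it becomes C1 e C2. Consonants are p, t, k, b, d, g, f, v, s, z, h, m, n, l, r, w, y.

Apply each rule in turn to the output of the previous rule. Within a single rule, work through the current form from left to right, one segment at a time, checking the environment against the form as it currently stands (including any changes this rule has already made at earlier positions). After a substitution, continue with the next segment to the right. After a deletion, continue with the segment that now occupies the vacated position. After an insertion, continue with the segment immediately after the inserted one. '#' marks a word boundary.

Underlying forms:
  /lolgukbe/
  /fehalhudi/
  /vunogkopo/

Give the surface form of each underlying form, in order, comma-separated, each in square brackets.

[lolgugeb], [fehalhud], [vunokkop]

/lolgukbe/:
  1 Regressive Voicing Assimilation: [lolgukbe] → [lolgugbe]
  2 t-Assibilation: no change — [lolgugbe]
  3 Apocope: [lolgugbe] → [lolgugb]
  4 Pre-h Lowering: no change — [lolgugb]
  5 Cluster Epenthesis: [lolgugb] → [lolgugeb]
/fehalhudi/:
  1 Regressive Voicing Assimilation: no change — [fehalhudi]
  2 t-Assibilation: no change — [fehalhudi]
  3 Apocope: [fehalhudi] → [fehalhud]
  4 Pre-h Lowering: no change — [fehalhud]
  5 Cluster Epenthesis: no change — [fehalhud]
/vunogkopo/:
  1 Regressive Voicing Assimilation: [vunogkopo] → [vunokkopo]
  2 t-Assibilation: no change — [vunokkopo]
  3 Apocope: [vunokkopo] → [vunokkop]
  4 Pre-h Lowering: no change — [vunokkop]
  5 Cluster Epenthesis: no change — [vunokkop]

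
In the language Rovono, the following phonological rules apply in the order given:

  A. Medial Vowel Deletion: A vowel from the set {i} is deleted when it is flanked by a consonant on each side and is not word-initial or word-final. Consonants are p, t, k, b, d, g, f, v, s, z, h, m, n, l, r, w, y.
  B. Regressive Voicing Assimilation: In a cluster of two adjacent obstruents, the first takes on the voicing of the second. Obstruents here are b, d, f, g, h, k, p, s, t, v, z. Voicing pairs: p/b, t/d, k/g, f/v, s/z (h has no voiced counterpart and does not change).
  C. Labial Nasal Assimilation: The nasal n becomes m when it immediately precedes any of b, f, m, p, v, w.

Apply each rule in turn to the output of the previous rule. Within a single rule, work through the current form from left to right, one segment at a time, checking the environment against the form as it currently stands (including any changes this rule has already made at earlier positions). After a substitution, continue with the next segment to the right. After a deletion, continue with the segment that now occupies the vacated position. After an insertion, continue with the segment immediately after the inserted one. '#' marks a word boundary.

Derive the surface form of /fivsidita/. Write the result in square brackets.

A Medial Vowel Deletion: [fivsidita] → [fvsdta]
B Regressive Voicing Assimilation: [fvsdta] → [vfztta]
C Labial Nasal Assimilation: no change — [vfztta]

[vfztta]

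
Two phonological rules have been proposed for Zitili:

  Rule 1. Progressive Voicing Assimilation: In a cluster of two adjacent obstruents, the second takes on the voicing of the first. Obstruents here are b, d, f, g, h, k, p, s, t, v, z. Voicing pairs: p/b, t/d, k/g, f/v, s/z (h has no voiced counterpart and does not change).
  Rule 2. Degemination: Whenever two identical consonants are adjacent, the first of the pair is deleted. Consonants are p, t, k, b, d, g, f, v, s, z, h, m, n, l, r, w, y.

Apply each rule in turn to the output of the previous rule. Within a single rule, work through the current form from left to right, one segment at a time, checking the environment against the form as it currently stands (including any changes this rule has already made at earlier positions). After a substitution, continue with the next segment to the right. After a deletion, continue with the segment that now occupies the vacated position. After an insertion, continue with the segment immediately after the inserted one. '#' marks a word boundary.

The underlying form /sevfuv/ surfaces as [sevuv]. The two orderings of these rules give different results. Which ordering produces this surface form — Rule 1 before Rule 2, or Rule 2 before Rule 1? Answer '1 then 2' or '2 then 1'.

Order 1 then 2:
  1 Progressive Voicing Assimilation: [sevfuv] → [sevvuv]
  2 Degemination: [sevvuv] → [sevuv]
  result: [sevuv]
Order 2 then 1:
  2 Degemination: no change — [sevfuv]
  1 Progressive Voicing Assimilation: [sevfuv] → [sevvuv]
  result: [sevvuv]

1 then 2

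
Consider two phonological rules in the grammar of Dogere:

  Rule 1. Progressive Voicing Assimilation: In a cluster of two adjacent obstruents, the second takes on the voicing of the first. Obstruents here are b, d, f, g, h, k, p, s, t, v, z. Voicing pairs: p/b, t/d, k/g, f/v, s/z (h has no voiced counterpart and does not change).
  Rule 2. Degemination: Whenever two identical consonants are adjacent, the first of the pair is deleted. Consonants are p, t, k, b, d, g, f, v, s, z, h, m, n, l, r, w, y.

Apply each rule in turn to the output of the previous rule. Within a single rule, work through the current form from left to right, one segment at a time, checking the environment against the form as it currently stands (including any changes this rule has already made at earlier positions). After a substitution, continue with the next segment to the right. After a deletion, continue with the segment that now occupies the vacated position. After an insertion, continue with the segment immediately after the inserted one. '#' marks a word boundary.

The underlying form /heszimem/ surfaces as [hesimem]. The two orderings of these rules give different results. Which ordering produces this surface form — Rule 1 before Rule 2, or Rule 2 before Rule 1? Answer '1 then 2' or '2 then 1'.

1 then 2

Order 1 then 2:
  1 Progressive Voicing Assimilation: [heszimem] → [hessimem]
  2 Degemination: [hessimem] → [hesimem]
  result: [hesimem]
Order 2 then 1:
  2 Degemination: no change — [heszimem]
  1 Progressive Voicing Assimilation: [heszimem] → [hessimem]
  result: [hessimem]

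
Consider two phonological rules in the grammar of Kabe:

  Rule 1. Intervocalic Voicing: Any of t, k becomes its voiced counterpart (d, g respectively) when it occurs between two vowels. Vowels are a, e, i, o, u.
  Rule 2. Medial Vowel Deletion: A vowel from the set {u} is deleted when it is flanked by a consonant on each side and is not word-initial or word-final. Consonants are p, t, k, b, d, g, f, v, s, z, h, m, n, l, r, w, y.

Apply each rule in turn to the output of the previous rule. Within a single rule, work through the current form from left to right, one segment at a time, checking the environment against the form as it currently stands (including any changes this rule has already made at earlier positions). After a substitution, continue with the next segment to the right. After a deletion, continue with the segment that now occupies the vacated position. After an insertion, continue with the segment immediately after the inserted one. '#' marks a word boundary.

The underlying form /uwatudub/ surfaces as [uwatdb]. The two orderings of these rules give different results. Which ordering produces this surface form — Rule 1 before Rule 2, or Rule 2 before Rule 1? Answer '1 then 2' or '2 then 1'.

2 then 1

Order 1 then 2:
  1 Intervocalic Voicing: [uwatudub] → [uwadudub]
  2 Medial Vowel Deletion: [uwadudub] → [uwaddb]
  result: [uwaddb]
Order 2 then 1:
  2 Medial Vowel Deletion: [uwatudub] → [uwatdb]
  1 Intervocalic Voicing: no change — [uwatdb]
  result: [uwatdb]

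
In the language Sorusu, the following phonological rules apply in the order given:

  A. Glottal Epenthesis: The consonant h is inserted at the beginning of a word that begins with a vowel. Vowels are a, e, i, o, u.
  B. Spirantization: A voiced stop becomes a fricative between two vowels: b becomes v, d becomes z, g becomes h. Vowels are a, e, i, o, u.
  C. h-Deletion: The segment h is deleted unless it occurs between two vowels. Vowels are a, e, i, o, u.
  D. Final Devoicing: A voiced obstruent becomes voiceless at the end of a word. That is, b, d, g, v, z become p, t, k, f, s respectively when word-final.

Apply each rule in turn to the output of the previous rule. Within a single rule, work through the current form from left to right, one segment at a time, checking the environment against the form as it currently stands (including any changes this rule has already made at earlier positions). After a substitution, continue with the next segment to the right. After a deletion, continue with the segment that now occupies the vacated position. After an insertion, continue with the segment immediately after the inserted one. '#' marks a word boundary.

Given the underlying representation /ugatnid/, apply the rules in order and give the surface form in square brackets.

[uhatnit]

A Glottal Epenthesis: [ugatnid] → [hugatnid]
B Spirantization: [hugatnid] → [huhatnid]
C h-Deletion: [huhatnid] → [uhatnid]
D Final Devoicing: [uhatnid] → [uhatnit]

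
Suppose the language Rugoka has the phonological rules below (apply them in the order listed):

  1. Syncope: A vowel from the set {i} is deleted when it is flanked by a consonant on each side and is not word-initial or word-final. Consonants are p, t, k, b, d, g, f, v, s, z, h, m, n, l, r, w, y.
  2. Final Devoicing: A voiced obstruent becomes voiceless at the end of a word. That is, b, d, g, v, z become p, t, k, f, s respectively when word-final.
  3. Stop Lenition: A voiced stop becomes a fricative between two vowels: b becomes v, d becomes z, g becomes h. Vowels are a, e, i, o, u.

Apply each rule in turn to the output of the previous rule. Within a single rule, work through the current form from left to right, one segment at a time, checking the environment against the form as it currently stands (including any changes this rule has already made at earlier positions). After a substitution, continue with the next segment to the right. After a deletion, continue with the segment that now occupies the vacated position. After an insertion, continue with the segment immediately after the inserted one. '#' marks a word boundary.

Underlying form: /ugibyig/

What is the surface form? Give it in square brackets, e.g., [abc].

1 Syncope: [ugibyig] → [ugbyg]
2 Final Devoicing: [ugbyg] → [ugbyk]
3 Stop Lenition: no change — [ugbyk]

[ugbyk]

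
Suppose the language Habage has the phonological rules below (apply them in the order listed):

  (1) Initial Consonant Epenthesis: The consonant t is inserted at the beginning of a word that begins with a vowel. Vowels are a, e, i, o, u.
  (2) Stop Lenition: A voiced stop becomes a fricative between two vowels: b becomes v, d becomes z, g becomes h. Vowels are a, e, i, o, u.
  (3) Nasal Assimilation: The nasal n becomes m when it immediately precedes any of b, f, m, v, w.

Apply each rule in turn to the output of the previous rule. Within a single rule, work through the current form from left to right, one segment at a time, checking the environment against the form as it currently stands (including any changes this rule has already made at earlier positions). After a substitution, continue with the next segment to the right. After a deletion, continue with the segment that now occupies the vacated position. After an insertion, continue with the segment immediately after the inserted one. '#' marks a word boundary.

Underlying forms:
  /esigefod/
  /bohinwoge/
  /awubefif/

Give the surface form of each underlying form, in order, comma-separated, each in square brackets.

/esigefod/:
  (1) Initial Consonant Epenthesis: [esigefod] → [tesigefod]
  (2) Stop Lenition: [tesigefod] → [tesihefod]
  (3) Nasal Assimilation: no change — [tesihefod]
/bohinwoge/:
  (1) Initial Consonant Epenthesis: no change — [bohinwoge]
  (2) Stop Lenition: [bohinwoge] → [bohinwohe]
  (3) Nasal Assimilation: [bohinwohe] → [bohimwohe]
/awubefif/:
  (1) Initial Consonant Epenthesis: [awubefif] → [tawubefif]
  (2) Stop Lenition: [tawubefif] → [tawuvefif]
  (3) Nasal Assimilation: no change — [tawuvefif]

[tesihefod], [bohimwohe], [tawuvefif]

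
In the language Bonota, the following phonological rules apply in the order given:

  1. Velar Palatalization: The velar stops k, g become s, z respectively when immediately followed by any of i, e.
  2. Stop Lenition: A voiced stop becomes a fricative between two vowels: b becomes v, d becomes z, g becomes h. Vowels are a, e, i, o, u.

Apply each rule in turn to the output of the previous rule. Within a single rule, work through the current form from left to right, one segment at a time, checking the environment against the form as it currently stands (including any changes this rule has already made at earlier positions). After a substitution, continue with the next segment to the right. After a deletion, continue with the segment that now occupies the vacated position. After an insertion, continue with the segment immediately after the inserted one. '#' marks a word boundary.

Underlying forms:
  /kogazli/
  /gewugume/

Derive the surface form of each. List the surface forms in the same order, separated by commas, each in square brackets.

/kogazli/:
  1 Velar Palatalization: no change — [kogazli]
  2 Stop Lenition: [kogazli] → [kohazli]
/gewugume/:
  1 Velar Palatalization: [gewugume] → [zewugume]
  2 Stop Lenition: [zewugume] → [zewuhume]

[kohazli], [zewuhume]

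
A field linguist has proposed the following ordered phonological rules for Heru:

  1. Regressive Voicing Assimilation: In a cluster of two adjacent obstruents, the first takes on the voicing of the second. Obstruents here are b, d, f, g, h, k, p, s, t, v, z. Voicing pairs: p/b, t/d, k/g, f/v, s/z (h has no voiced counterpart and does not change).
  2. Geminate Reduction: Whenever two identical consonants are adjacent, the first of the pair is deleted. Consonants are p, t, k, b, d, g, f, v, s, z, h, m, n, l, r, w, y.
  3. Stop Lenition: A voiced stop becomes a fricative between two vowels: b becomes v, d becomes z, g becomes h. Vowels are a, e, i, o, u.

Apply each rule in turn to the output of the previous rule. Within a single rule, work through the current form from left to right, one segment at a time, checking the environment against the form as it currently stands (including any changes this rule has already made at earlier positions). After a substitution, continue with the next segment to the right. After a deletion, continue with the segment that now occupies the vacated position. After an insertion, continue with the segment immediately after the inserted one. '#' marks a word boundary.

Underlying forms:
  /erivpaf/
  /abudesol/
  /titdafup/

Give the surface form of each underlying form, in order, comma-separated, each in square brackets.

/erivpaf/:
  1 Regressive Voicing Assimilation: [erivpaf] → [erifpaf]
  2 Geminate Reduction: no change — [erifpaf]
  3 Stop Lenition: no change — [erifpaf]
/abudesol/:
  1 Regressive Voicing Assimilation: no change — [abudesol]
  2 Geminate Reduction: no change — [abudesol]
  3 Stop Lenition: [abudesol] → [avuzesol]
/titdafup/:
  1 Regressive Voicing Assimilation: [titdafup] → [tiddafup]
  2 Geminate Reduction: [tiddafup] → [tidafup]
  3 Stop Lenition: [tidafup] → [tizafup]

[erifpaf], [avuzesol], [tizafup]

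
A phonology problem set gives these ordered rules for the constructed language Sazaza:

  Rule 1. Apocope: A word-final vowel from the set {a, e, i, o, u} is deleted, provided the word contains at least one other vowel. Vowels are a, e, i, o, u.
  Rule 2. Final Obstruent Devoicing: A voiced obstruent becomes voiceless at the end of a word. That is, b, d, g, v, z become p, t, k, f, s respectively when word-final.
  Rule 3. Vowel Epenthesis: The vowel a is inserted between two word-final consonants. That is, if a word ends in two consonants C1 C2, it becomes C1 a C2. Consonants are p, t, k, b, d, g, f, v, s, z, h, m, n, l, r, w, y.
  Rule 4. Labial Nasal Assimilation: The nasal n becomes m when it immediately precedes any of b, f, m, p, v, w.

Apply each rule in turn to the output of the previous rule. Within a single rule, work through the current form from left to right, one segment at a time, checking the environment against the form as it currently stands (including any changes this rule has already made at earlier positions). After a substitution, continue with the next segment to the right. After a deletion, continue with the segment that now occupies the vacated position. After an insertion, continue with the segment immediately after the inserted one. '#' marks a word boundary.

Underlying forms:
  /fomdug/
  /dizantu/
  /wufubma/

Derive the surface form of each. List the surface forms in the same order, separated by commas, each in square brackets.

[fomduk], [dizanat], [wufubam]

/fomdug/:
  Rule 1 Apocope: no change — [fomdug]
  Rule 2 Final Obstruent Devoicing: [fomdug] → [fomduk]
  Rule 3 Vowel Epenthesis: no change — [fomduk]
  Rule 4 Labial Nasal Assimilation: no change — [fomduk]
/dizantu/:
  Rule 1 Apocope: [dizantu] → [dizant]
  Rule 2 Final Obstruent Devoicing: no change — [dizant]
  Rule 3 Vowel Epenthesis: [dizant] → [dizanat]
  Rule 4 Labial Nasal Assimilation: no change — [dizanat]
/wufubma/:
  Rule 1 Apocope: [wufubma] → [wufubm]
  Rule 2 Final Obstruent Devoicing: no change — [wufubm]
  Rule 3 Vowel Epenthesis: [wufubm] → [wufubam]
  Rule 4 Labial Nasal Assimilation: no change — [wufubam]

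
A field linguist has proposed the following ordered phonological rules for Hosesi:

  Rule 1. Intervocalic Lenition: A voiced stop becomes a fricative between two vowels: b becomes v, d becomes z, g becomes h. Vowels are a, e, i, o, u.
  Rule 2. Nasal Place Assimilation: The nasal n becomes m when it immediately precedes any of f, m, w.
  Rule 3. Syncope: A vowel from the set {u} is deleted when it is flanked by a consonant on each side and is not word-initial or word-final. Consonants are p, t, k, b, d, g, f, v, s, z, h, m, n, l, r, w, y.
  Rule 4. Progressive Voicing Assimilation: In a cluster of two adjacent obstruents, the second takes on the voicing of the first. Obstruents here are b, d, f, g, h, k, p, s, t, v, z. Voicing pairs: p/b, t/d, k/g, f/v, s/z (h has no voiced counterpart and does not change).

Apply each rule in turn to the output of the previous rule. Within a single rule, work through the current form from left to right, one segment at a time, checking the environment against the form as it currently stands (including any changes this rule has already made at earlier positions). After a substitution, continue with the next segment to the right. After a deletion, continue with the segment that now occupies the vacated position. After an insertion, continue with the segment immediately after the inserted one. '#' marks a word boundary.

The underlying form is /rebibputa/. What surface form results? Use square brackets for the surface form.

[revibbda]

Rule 1 Intervocalic Lenition: [rebibputa] → [revibputa]
Rule 2 Nasal Place Assimilation: no change — [revibputa]
Rule 3 Syncope: [revibputa] → [revibpta]
Rule 4 Progressive Voicing Assimilation: [revibpta] → [revibbda]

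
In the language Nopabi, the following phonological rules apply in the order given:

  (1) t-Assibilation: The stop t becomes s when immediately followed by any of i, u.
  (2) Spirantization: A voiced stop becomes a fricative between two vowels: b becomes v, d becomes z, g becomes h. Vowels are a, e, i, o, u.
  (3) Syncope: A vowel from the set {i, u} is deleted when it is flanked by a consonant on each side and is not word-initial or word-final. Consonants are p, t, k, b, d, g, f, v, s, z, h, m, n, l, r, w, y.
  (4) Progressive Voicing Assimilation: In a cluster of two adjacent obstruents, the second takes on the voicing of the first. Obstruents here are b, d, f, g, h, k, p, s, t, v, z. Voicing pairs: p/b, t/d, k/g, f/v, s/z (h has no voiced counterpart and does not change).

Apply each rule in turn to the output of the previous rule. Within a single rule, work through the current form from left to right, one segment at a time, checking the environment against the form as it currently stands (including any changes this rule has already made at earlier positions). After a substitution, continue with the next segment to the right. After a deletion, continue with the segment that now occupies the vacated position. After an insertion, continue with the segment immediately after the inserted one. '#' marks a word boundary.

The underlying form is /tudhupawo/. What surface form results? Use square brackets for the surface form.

[sthpawo]

(1) t-Assibilation: [tudhupawo] → [sudhupawo]
(2) Spirantization: no change — [sudhupawo]
(3) Syncope: [sudhupawo] → [sdhpawo]
(4) Progressive Voicing Assimilation: [sdhpawo] → [sthpawo]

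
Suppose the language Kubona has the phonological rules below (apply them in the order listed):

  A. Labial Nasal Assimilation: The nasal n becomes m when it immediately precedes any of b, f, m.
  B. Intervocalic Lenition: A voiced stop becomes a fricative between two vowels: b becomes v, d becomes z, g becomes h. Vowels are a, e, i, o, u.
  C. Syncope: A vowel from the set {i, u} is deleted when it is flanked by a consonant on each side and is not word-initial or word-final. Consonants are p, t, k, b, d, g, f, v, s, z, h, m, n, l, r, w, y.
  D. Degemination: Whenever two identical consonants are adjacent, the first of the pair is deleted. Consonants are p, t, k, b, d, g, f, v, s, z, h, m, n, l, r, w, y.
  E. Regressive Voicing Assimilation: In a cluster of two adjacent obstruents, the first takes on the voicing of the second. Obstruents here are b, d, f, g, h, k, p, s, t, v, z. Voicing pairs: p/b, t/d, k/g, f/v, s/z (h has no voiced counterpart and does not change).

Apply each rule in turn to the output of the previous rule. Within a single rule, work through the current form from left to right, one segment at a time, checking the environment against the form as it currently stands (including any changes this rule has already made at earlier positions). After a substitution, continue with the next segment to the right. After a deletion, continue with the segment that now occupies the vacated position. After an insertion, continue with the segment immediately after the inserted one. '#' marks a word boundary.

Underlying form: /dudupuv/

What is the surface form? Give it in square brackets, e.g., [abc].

[dsbv]

A Labial Nasal Assimilation: no change — [dudupuv]
B Intervocalic Lenition: [dudupuv] → [duzupuv]
C Syncope: [duzupuv] → [dzpv]
D Degemination: no change — [dzpv]
E Regressive Voicing Assimilation: [dzpv] → [dsbv]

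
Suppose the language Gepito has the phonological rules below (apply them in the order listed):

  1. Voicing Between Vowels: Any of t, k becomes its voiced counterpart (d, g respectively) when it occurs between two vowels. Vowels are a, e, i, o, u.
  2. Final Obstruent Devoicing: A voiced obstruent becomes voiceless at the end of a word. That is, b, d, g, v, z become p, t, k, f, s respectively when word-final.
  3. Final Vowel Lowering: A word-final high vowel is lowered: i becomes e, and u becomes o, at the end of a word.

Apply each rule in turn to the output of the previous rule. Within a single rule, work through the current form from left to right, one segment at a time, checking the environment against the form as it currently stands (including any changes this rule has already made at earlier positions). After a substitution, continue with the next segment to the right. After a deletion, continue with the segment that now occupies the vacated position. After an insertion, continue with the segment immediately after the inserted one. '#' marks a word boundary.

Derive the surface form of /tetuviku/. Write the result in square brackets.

[teduvigo]

1 Voicing Between Vowels: [tetuviku] → [teduvigu]
2 Final Obstruent Devoicing: no change — [teduvigu]
3 Final Vowel Lowering: [teduvigu] → [teduvigo]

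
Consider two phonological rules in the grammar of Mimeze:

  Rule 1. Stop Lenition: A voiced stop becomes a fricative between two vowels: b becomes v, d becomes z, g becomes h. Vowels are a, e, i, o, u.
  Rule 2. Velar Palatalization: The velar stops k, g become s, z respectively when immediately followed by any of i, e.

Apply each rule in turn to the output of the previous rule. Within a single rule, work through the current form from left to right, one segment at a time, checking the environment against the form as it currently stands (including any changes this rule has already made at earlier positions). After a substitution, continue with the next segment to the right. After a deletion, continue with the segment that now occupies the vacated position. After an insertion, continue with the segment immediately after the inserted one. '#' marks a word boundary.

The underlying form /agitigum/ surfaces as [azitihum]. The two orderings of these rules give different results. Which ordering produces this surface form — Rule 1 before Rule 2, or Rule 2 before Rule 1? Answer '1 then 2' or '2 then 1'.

2 then 1

Order 1 then 2:
  1 Stop Lenition: [agitigum] → [ahitihum]
  2 Velar Palatalization: no change — [ahitihum]
  result: [ahitihum]
Order 2 then 1:
  2 Velar Palatalization: [agitigum] → [azitigum]
  1 Stop Lenition: [azitigum] → [azitihum]
  result: [azitihum]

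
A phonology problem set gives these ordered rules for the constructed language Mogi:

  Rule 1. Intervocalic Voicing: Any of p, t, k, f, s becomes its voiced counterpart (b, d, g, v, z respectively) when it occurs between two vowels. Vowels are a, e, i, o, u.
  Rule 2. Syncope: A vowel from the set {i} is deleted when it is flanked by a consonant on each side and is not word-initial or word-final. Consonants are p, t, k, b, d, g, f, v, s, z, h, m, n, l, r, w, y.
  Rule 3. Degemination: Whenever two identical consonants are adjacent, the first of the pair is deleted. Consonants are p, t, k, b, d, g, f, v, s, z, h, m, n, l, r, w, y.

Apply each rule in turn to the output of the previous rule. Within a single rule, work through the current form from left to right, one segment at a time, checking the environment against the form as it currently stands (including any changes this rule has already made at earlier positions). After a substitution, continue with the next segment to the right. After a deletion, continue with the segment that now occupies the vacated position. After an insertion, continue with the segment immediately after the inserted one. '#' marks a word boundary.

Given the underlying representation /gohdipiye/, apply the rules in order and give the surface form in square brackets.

Rule 1 Intervocalic Voicing: [gohdipiye] → [gohdibiye]
Rule 2 Syncope: [gohdibiye] → [gohdbye]
Rule 3 Degemination: no change — [gohdbye]

[gohdbye]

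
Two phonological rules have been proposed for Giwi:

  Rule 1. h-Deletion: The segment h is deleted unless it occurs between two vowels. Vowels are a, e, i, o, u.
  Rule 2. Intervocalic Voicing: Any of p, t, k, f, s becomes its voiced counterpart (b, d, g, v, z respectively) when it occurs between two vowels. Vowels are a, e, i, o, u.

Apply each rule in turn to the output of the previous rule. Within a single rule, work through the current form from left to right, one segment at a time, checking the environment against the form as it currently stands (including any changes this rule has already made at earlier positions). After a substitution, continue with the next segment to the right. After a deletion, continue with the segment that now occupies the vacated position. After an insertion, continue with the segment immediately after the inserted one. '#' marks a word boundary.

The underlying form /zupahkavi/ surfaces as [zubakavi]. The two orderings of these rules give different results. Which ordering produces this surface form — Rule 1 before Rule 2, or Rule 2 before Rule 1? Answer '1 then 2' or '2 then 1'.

Order 1 then 2:
  1 h-Deletion: [zupahkavi] → [zupakavi]
  2 Intervocalic Voicing: [zupakavi] → [zubagavi]
  result: [zubagavi]
Order 2 then 1:
  2 Intervocalic Voicing: [zupahkavi] → [zubahkavi]
  1 h-Deletion: [zubahkavi] → [zubakavi]
  result: [zubakavi]

2 then 1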